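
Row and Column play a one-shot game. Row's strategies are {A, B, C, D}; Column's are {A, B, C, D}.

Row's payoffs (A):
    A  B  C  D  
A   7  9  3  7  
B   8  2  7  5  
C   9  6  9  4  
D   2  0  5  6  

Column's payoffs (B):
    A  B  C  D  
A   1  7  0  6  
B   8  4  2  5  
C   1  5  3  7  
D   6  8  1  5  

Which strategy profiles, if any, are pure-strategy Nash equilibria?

A profile is a Nash equilibrium when each player is best-responding to the other.
Row's best responses — vs A: C (payoff 9); vs B: A (payoff 9); vs C: C (payoff 9); vs D: A (payoff 7).
Column's best responses — vs A: B (payoff 7); vs B: A (payoff 8); vs C: D (payoff 7); vs D: B (payoff 8).
The only mutual best response is (A, B); neither player gains by switching there.

(A, B)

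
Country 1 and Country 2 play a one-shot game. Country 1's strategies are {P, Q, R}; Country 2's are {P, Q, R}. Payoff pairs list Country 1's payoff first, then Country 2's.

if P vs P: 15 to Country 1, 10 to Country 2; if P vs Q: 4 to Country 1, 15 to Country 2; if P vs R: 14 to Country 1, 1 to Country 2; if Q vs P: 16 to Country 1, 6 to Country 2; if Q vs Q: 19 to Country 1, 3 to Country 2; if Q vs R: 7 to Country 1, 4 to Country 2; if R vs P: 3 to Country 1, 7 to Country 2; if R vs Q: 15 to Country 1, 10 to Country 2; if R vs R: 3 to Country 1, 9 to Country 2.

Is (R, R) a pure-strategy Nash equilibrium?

Holding Country 2 at R: Country 1 gets 3 from R but could get 14 by switching to P. Country 1 has a profitable deviation.

No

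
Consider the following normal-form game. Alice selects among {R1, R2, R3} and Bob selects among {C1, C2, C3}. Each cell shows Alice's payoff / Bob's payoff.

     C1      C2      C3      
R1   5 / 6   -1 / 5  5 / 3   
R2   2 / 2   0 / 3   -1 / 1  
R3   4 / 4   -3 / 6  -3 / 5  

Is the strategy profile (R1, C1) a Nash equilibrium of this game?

Yes

Holding Bob at C1: Alice gets 5 from R1, versus 2 from R2, 4 from R3. No profitable deviation for Alice.
Holding Alice at R1: Bob gets 6 from C1, versus 5 from C2, 3 from C3. No profitable deviation for Bob either.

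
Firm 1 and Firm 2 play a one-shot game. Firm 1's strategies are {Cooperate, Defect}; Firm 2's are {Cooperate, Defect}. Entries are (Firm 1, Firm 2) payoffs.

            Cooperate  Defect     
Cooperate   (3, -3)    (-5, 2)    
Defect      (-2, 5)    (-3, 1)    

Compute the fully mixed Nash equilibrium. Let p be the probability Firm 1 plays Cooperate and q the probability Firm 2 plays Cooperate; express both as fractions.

Each player's mixing probability is pinned down by making the *other* player indifferent.
Firm 2 indifferent between Cooperate and Defect: p·(-3) + (1−p)·5 = p·2 + (1−p)·1 ⟹ 5 + (-8)p = 1 + 1p ⟹ p = 4/9.
Firm 1 indifferent between Cooperate and Defect: q·3 + (1−q)·(-5) = q·(-2) + (1−q)·(-3) ⟹ (-5) + 8q = (-3) + 1q ⟹ q = 2/7.

p = 4/9, q = 2/7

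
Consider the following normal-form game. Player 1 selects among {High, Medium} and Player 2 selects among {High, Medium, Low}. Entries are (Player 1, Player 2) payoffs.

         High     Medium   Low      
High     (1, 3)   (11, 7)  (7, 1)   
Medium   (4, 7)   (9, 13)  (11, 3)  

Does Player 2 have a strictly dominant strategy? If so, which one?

Medium

A strategy is strictly dominant if it gives Player 2 a strictly higher payoff than every other strategy, against every choice by the opponent.
Medium strictly dominates: vs High: 7 > each of {3, 1}; vs Medium: 13 > each of {7, 3}.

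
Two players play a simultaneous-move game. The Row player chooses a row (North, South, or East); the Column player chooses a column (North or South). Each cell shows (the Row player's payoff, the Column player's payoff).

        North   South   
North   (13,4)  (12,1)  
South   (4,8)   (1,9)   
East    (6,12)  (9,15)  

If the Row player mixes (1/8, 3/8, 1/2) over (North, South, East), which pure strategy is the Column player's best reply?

Compute the Column player's expected payoff from each pure strategy against the given mix.
North: (1/8)·4 + (3/8)·8 + (1/2)·12 = 19/2
South: (1/8)·1 + (3/8)·9 + (1/2)·15 = 11
Highest expected payoff is 11, from South.

South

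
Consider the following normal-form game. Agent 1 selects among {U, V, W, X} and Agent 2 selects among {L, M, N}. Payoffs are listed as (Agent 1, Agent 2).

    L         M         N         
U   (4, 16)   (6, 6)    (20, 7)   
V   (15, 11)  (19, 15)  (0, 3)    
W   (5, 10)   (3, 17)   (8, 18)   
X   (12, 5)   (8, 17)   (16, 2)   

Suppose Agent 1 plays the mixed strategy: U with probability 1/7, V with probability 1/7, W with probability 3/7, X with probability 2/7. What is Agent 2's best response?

Agent 2's best reply maximizes expected payoff against the mix.
L: (1/7)·16 + (1/7)·11 + (3/7)·10 + (2/7)·5 = 67/7
M: (1/7)·6 + (1/7)·15 + (3/7)·17 + (2/7)·17 = 106/7
N: (1/7)·7 + (1/7)·3 + (3/7)·18 + (2/7)·2 = 68/7
Highest expected payoff is 106/7, from M.

M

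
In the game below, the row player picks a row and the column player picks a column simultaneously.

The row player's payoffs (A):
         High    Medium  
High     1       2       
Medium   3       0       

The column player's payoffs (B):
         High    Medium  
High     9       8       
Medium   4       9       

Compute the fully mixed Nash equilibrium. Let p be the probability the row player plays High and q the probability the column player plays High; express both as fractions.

Each player's mixing probability is pinned down by making the *other* player indifferent.
The column player indifferent between High and Medium: p·9 + (1−p)·4 = p·8 + (1−p)·9 ⟹ 4 + 5p = 9 + (-1)p ⟹ p = 5/6.
The row player indifferent between High and Medium: q·1 + (1−q)·2 = q·3 + (1−q)·0 ⟹ 2 + (-1)q = 0 + 3q ⟹ q = 1/2.

p = 5/6, q = 1/2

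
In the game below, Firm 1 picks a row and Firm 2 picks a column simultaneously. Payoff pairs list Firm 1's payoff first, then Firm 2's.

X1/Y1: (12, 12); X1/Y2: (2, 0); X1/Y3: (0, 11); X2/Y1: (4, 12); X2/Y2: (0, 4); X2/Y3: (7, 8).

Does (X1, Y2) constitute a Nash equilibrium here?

Holding Firm 2 at Y2: Firm 1 gets 2 from X1, versus 0 from X2. No profitable deviation for Firm 1.
Holding Firm 1 at X1: Firm 2 gets 0 from Y2 but could get 12 by switching to Y1. Firm 2 has a profitable deviation.

No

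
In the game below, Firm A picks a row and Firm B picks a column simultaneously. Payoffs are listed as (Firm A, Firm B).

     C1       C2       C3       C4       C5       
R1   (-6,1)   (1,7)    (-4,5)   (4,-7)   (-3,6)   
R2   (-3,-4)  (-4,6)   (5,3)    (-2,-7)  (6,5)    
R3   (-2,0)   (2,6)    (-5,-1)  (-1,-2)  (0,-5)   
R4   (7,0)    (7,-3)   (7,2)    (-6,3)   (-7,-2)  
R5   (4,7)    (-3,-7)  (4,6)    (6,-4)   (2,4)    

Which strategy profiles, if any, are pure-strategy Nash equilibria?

There is no pure-strategy Nash equilibrium

Check mutual best responses: a cell is a NE iff neither player can gain by unilaterally deviating.
Firm A's best responses — vs C1: R4 (payoff 7); vs C2: R4 (payoff 7); vs C3: R4 (payoff 7); vs C4: R5 (payoff 6); vs C5: R2 (payoff 6).
Firm B's best responses — vs R1: C2 (payoff 7); vs R2: C2 (payoff 6); vs R3: C2 (payoff 6); vs R4: C4 (payoff 3); vs R5: C1 (payoff 7).
No cell has both players best-responding. For instance, Firm A's best reply to C3 is R4, but against R4 Firm B prefers C4 over C3.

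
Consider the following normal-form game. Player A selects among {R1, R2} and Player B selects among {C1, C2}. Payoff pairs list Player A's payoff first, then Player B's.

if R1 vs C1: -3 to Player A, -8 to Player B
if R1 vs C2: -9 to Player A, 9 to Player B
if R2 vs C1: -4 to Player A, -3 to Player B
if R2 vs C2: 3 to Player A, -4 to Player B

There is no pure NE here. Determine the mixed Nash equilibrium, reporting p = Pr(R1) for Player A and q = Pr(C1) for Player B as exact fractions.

In a mixed NE each player is indifferent between their pure strategies, so the opponent's mix sets the indifference.
Player B indifferent between C1 and C2: p·(-8) + (1−p)·(-3) = p·9 + (1−p)·(-4) ⟹ (-3) + (-5)p = (-4) + 13p ⟹ p = 1/18.
Player A indifferent between R1 and R2: q·(-3) + (1−q)·(-9) = q·(-4) + (1−q)·3 ⟹ (-9) + 6q = 3 + (-7)q ⟹ q = 12/13.

p = 1/18, q = 12/13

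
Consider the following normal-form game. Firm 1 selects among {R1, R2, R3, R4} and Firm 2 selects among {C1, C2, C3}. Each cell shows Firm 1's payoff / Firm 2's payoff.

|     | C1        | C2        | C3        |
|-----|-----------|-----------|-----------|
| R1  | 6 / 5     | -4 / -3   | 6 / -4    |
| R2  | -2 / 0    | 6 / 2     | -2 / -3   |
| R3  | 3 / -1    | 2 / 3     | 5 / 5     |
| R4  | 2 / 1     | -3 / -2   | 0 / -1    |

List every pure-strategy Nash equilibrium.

Check mutual best responses: a cell is a NE iff neither player can gain by unilaterally deviating.
Firm 1's best responses — vs C1: R1 (payoff 6); vs C2: R2 (payoff 6); vs C3: R1 (payoff 6).
Firm 2's best responses — vs R1: C1 (payoff 5); vs R2: C2 (payoff 2); vs R3: C3 (payoff 5); vs R4: C1 (payoff 1).
Mutual best responses occur at (R1, C1) and (R2, C2); at each, neither player gains by switching.

(R1, C1) and (R2, C2)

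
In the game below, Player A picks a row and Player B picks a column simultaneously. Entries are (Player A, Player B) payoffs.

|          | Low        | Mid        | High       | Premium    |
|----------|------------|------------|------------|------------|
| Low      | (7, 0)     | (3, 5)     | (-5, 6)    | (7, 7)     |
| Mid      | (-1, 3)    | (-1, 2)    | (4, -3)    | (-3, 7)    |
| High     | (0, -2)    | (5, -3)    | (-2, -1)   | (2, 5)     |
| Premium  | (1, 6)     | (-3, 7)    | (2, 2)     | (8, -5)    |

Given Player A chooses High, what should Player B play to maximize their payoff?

With Player A fixed at High, Player B's payoffs are: Low → -2, Mid → -3, High → -1, Premium → 5.
The maximum is 5, achieved by Premium.

Premium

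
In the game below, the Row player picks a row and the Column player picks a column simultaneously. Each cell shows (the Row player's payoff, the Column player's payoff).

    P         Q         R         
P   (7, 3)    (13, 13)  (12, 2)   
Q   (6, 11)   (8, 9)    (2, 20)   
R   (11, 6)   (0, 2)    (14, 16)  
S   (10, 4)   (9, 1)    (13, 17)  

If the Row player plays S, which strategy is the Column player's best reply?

With the Row player fixed at S, the Column player's payoffs are: P → 4, Q → 1, R → 17.
The maximum is 17, achieved by R.

R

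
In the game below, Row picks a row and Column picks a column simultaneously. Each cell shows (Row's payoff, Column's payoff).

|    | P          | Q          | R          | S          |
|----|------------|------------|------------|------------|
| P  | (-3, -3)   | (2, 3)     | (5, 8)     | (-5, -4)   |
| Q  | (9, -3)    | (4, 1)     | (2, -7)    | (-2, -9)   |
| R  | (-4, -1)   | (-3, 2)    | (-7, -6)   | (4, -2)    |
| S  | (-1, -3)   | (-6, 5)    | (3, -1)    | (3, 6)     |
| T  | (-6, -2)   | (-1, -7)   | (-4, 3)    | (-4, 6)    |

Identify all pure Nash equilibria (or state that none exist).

A profile is a Nash equilibrium when each player is best-responding to the other.
Row's best responses — vs P: Q (payoff 9); vs Q: Q (payoff 4); vs R: P (payoff 5); vs S: R (payoff 4).
Column's best responses — vs P: R (payoff 8); vs Q: Q (payoff 1); vs R: Q (payoff 2); vs S: S (payoff 6); vs T: S (payoff 6).
Mutual best responses occur at (P, R) and (Q, Q); at each, neither player gains by switching.

(P, R) and (Q, Q)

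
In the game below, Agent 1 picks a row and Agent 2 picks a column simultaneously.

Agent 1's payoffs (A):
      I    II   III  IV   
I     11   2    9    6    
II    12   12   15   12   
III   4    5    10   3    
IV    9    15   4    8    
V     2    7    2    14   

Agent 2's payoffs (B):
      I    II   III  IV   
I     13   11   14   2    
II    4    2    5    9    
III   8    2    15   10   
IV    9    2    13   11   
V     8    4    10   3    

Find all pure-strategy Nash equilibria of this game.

Find each player's best response to every opponent strategy; NE are the intersections.
Agent 1's best responses — vs I: II (payoff 12); vs II: IV (payoff 15); vs III: II (payoff 15); vs IV: V (payoff 14).
Agent 2's best responses — vs I: III (payoff 14); vs II: IV (payoff 9); vs III: III (payoff 15); vs IV: III (payoff 13); vs V: III (payoff 10).
No cell has both players best-responding. For instance, Agent 1's best reply to III is II, but against II Agent 2 prefers IV over III.

There is no pure-strategy Nash equilibrium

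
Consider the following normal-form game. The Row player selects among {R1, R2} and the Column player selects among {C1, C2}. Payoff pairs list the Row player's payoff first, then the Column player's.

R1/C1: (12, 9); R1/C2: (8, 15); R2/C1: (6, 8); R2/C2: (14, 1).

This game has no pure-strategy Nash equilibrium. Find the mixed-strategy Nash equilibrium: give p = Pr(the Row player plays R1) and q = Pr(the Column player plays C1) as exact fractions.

p = 7/13, q = 1/2

In a mixed NE each player is indifferent between their pure strategies, so the opponent's mix sets the indifference.
The Column player indifferent between C1 and C2: p·9 + (1−p)·8 = p·15 + (1−p)·1 ⟹ 8 + 1p = 1 + 14p ⟹ p = 7/13.
The Row player indifferent between R1 and R2: q·12 + (1−q)·8 = q·6 + (1−q)·14 ⟹ 8 + 4q = 14 + (-8)q ⟹ q = 1/2.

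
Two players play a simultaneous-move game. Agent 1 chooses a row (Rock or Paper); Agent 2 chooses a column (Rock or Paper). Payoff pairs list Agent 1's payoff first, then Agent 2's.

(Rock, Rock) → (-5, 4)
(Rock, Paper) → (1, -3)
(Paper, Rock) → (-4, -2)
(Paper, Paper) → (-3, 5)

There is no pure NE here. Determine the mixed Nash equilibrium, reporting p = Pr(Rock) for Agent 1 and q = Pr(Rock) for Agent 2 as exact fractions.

p = 1/2, q = 4/5

In a mixed NE each player is indifferent between their pure strategies, so the opponent's mix sets the indifference.
Agent 2 indifferent between Rock and Paper: p·4 + (1−p)·(-2) = p·(-3) + (1−p)·5 ⟹ (-2) + 6p = 5 + (-8)p ⟹ p = 1/2.
Agent 1 indifferent between Rock and Paper: q·(-5) + (1−q)·1 = q·(-4) + (1−q)·(-3) ⟹ 1 + (-6)q = (-3) + (-1)q ⟹ q = 4/5.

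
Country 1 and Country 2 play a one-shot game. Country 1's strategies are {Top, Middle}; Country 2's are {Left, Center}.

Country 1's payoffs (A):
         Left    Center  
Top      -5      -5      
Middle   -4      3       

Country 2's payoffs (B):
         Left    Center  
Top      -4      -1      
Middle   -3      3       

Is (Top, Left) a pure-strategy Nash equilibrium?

Holding Country 2 at Left: Country 1 gets -5 from Top but could get -4 by switching to Middle. Country 1 has a profitable deviation.

No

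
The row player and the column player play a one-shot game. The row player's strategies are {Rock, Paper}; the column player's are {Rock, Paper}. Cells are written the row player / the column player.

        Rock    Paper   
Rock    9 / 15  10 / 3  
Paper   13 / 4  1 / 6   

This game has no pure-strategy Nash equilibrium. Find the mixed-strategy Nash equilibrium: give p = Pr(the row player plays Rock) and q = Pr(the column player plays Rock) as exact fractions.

Each player's mixing probability is pinned down by making the *other* player indifferent.
The column player indifferent between Rock and Paper: p·15 + (1−p)·4 = p·3 + (1−p)·6 ⟹ 4 + 11p = 6 + (-3)p ⟹ p = 1/7.
The row player indifferent between Rock and Paper: q·9 + (1−q)·10 = q·13 + (1−q)·1 ⟹ 10 + (-1)q = 1 + 12q ⟹ q = 9/13.

p = 1/7, q = 9/13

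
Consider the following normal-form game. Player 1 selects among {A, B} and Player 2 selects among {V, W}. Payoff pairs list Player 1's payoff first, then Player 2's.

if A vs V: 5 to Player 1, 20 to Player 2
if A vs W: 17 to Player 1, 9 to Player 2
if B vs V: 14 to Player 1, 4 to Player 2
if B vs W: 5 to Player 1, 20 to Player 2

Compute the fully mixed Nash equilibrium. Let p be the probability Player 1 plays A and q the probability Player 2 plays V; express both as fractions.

p = 16/27, q = 4/7

In a mixed NE each player is indifferent between their pure strategies, so the opponent's mix sets the indifference.
Player 2 indifferent between V and W: p·20 + (1−p)·4 = p·9 + (1−p)·20 ⟹ 4 + 16p = 20 + (-11)p ⟹ p = 16/27.
Player 1 indifferent between A and B: q·5 + (1−q)·17 = q·14 + (1−q)·5 ⟹ 17 + (-12)q = 5 + 9q ⟹ q = 4/7.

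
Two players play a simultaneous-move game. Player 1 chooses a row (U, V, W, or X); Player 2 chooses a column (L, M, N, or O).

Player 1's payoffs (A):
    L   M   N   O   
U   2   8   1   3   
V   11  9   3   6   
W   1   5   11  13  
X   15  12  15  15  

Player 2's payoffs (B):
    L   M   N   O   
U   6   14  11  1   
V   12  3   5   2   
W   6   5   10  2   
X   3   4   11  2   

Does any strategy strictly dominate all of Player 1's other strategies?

Check whether one of Player 1's strategies beats all alternatives regardless of what the opponent does.
X strictly dominates: vs L: 15 > each of {2, 11, 1}; vs M: 12 > each of {8, 9, 5}; vs N: 15 > each of {1, 3, 11}; vs O: 15 > each of {3, 6, 13}.

X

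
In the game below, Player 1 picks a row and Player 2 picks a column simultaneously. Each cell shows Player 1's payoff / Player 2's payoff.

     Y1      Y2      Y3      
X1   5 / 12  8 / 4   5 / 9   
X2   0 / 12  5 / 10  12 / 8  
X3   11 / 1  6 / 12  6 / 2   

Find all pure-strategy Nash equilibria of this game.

No pure-strategy Nash equilibrium

A profile is a Nash equilibrium when each player is best-responding to the other.
Player 1's best responses — vs Y1: X3 (payoff 11); vs Y2: X1 (payoff 8); vs Y3: X2 (payoff 12).
Player 2's best responses — vs X1: Y1 (payoff 12); vs X2: Y1 (payoff 12); vs X3: Y2 (payoff 12).
No cell has both players best-responding. For instance, Player 1's best reply to Y2 is X1, but against X1 Player 2 prefers Y1 over Y2.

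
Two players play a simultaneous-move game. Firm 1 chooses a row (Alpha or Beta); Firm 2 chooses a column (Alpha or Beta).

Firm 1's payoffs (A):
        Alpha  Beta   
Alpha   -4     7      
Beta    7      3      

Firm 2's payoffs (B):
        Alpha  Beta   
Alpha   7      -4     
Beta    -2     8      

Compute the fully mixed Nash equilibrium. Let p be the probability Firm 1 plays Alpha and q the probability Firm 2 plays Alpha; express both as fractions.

Each player's mixing probability is pinned down by making the *other* player indifferent.
Firm 2 indifferent between Alpha and Beta: p·7 + (1−p)·(-2) = p·(-4) + (1−p)·8 ⟹ (-2) + 9p = 8 + (-12)p ⟹ p = 10/21.
Firm 1 indifferent between Alpha and Beta: q·(-4) + (1−q)·7 = q·7 + (1−q)·3 ⟹ 7 + (-11)q = 3 + 4q ⟹ q = 4/15.

p = 10/21, q = 4/15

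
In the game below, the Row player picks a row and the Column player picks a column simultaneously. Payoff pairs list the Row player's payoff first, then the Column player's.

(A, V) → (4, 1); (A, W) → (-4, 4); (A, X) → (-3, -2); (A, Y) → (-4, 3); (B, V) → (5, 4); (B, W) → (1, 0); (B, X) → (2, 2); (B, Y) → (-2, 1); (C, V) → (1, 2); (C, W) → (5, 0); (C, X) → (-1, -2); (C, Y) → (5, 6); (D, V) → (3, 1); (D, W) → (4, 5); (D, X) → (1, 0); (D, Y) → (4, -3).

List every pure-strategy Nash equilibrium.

(B, V) and (C, Y)

Check mutual best responses: a cell is a NE iff neither player can gain by unilaterally deviating.
The Row player's best responses — vs V: B (payoff 5); vs W: C (payoff 5); vs X: B (payoff 2); vs Y: C (payoff 5).
The Column player's best responses — vs A: W (payoff 4); vs B: V (payoff 4); vs C: Y (payoff 6); vs D: W (payoff 5).
Mutual best responses occur at (B, V) and (C, Y); at each, neither player gains by switching.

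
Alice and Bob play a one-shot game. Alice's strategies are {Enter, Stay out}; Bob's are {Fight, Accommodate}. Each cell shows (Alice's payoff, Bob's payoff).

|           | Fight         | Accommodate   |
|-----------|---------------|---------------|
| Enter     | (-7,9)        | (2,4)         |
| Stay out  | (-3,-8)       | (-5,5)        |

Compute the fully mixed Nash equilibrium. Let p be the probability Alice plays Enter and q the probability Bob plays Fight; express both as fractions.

p = 13/18, q = 7/11

Each player's mixing probability is pinned down by making the *other* player indifferent.
Bob indifferent between Fight and Accommodate: p·9 + (1−p)·(-8) = p·4 + (1−p)·5 ⟹ (-8) + 17p = 5 + (-1)p ⟹ p = 13/18.
Alice indifferent between Enter and Stay out: q·(-7) + (1−q)·2 = q·(-3) + (1−q)·(-5) ⟹ 2 + (-9)q = (-5) + 2q ⟹ q = 7/11.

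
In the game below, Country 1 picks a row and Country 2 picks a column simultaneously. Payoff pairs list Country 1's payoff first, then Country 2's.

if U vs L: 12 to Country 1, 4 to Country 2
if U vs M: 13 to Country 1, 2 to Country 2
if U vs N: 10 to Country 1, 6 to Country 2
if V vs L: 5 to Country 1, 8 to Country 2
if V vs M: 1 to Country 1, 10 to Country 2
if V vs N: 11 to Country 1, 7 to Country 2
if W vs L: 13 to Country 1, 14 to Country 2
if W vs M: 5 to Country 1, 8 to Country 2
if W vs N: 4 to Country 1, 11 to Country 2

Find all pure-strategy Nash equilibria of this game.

Check mutual best responses: a cell is a NE iff neither player can gain by unilaterally deviating.
Country 1's best responses — vs L: W (payoff 13); vs M: U (payoff 13); vs N: V (payoff 11).
Country 2's best responses — vs U: N (payoff 6); vs V: M (payoff 10); vs W: L (payoff 14).
The only mutual best response is (W, L); neither player gains by switching there.

(W, L)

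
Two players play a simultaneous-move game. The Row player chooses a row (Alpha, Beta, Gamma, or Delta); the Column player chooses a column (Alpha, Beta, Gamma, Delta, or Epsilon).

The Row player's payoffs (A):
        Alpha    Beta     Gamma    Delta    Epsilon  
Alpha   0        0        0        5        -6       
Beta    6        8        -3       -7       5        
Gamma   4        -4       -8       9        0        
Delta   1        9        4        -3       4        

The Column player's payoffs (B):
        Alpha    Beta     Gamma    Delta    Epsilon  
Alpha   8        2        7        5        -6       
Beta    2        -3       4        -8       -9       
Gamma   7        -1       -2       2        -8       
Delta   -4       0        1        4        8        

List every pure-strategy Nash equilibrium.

None

A profile is a Nash equilibrium when each player is best-responding to the other.
The Row player's best responses — vs Alpha: Beta (payoff 6); vs Beta: Delta (payoff 9); vs Gamma: Delta (payoff 4); vs Delta: Gamma (payoff 9); vs Epsilon: Beta (payoff 5).
The Column player's best responses — vs Alpha: Alpha (payoff 8); vs Beta: Gamma (payoff 4); vs Gamma: Alpha (payoff 7); vs Delta: Epsilon (payoff 8).
No cell has both players best-responding. For instance, the Row player's best reply to Gamma is Delta, but against Delta the Column player prefers Epsilon over Gamma.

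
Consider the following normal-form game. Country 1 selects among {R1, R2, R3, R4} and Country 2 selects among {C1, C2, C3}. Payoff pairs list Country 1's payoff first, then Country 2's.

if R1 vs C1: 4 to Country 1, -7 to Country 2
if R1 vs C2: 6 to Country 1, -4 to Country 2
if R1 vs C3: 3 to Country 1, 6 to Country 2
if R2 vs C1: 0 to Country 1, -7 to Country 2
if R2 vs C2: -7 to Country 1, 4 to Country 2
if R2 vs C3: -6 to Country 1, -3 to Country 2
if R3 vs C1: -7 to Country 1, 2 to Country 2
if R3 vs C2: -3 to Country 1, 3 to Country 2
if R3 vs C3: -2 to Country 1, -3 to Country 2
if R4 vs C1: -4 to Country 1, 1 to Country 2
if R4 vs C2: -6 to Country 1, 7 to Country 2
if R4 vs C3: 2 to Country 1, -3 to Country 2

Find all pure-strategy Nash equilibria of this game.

A profile is a Nash equilibrium when each player is best-responding to the other.
Country 1's best responses — vs C1: R1 (payoff 4); vs C2: R1 (payoff 6); vs C3: R1 (payoff 3).
Country 2's best responses — vs R1: C3 (payoff 6); vs R2: C2 (payoff 4); vs R3: C2 (payoff 3); vs R4: C2 (payoff 7).
The only mutual best response is (R1, C3); neither player gains by switching there.

(R1, C3)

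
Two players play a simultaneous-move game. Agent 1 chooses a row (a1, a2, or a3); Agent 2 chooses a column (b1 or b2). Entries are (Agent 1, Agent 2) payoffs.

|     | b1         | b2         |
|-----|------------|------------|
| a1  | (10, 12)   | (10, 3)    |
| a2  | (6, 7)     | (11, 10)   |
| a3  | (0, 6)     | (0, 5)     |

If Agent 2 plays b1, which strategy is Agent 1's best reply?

With Agent 2 fixed at b1, Agent 1's payoffs are: a1 → 10, a2 → 6, a3 → 0.
The maximum is 10, achieved by a1.

a1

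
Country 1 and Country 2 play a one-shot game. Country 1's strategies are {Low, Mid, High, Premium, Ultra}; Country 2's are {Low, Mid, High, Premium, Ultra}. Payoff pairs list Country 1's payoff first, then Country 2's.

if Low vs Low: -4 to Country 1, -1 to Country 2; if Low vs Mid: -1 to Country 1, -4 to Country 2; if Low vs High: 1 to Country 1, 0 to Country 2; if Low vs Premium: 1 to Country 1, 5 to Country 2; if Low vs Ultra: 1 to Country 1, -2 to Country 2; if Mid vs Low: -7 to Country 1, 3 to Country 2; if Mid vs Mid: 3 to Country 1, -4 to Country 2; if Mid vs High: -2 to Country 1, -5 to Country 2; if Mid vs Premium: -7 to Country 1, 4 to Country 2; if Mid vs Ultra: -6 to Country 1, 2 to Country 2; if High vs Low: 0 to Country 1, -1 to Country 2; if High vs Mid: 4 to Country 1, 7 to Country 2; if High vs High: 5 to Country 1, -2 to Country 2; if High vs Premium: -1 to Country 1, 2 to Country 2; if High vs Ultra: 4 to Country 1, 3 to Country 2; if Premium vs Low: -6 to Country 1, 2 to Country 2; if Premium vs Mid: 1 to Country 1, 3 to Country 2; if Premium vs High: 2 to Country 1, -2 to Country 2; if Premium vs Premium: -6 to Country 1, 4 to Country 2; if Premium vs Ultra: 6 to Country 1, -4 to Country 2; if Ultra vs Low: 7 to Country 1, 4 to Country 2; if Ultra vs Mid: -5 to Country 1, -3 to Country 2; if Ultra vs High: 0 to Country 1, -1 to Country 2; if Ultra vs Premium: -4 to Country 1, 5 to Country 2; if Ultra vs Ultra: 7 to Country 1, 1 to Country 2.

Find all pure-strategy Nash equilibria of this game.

(Low, Premium) and (High, Mid)

A profile is a Nash equilibrium when each player is best-responding to the other.
Country 1's best responses — vs Low: Ultra (payoff 7); vs Mid: High (payoff 4); vs High: High (payoff 5); vs Premium: Low (payoff 1); vs Ultra: Ultra (payoff 7).
Country 2's best responses — vs Low: Premium (payoff 5); vs Mid: Premium (payoff 4); vs High: Mid (payoff 7); vs Premium: Premium (payoff 4); vs Ultra: Premium (payoff 5).
Mutual best responses occur at (Low, Premium) and (High, Mid); at each, neither player gains by switching.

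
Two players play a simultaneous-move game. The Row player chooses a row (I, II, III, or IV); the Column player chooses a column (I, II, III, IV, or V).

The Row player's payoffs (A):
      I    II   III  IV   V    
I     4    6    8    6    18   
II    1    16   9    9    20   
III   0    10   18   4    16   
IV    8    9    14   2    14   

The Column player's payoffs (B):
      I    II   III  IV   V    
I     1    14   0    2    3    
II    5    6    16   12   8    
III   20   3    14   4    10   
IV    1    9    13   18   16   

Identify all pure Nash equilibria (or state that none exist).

There is no pure-strategy Nash equilibrium

Find each player's best response to every opponent strategy; NE are the intersections.
The Row player's best responses — vs I: IV (payoff 8); vs II: II (payoff 16); vs III: III (payoff 18); vs IV: II (payoff 9); vs V: II (payoff 20).
The Column player's best responses — vs I: II (payoff 14); vs II: III (payoff 16); vs III: I (payoff 20); vs IV: IV (payoff 18).
No cell has both players best-responding. For instance, the Row player's best reply to III is III, but against III the Column player prefers I over III.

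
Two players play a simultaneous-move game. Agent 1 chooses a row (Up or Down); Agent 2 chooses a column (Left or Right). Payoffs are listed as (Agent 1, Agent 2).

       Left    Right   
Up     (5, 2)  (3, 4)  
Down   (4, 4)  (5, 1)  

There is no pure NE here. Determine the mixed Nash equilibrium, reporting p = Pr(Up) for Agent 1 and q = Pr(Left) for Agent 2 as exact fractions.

p = 3/5, q = 2/3

Each player's mixing probability is pinned down by making the *other* player indifferent.
Agent 2 indifferent between Left and Right: p·2 + (1−p)·4 = p·4 + (1−p)·1 ⟹ 4 + (-2)p = 1 + 3p ⟹ p = 3/5.
Agent 1 indifferent between Up and Down: q·5 + (1−q)·3 = q·4 + (1−q)·5 ⟹ 3 + 2q = 5 + (-1)q ⟹ q = 2/3.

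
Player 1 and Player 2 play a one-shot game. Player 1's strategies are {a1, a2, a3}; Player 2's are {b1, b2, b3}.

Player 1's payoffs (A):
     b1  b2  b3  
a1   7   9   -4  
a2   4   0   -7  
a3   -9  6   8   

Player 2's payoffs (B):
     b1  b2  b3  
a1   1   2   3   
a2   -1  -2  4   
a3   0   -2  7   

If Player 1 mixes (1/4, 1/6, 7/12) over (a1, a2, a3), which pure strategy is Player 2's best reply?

Player 2's best reply maximizes expected payoff against the mix.
b1: (1/4)·1 + (1/6)·(-1) + (7/12)·0 = 1/12
b2: (1/4)·2 + (1/6)·(-2) + (7/12)·(-2) = -1
b3: (1/4)·3 + (1/6)·4 + (7/12)·7 = 11/2
Highest expected payoff is 11/2, from b3.

b3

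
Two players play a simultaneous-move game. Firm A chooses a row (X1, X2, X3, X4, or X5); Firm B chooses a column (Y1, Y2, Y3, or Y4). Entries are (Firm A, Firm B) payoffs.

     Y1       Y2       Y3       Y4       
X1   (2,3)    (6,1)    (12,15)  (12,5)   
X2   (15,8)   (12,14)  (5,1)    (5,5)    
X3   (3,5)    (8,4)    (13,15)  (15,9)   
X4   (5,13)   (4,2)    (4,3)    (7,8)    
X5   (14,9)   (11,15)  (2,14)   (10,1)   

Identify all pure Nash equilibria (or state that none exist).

A profile is a Nash equilibrium when each player is best-responding to the other.
Firm A's best responses — vs Y1: X2 (payoff 15); vs Y2: X2 (payoff 12); vs Y3: X3 (payoff 13); vs Y4: X3 (payoff 15).
Firm B's best responses — vs X1: Y3 (payoff 15); vs X2: Y2 (payoff 14); vs X3: Y3 (payoff 15); vs X4: Y1 (payoff 13); vs X5: Y2 (payoff 15).
Mutual best responses occur at (X2, Y2) and (X3, Y3); at each, neither player gains by switching.

(X2, Y2) and (X3, Y3)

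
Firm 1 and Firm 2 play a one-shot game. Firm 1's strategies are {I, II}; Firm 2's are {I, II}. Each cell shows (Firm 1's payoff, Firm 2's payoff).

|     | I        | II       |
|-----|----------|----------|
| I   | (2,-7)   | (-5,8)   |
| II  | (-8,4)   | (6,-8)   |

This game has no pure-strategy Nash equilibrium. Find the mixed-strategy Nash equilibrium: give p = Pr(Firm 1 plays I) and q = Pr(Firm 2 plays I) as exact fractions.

In a mixed NE each player is indifferent between their pure strategies, so the opponent's mix sets the indifference.
Firm 2 indifferent between I and II: p·(-7) + (1−p)·4 = p·8 + (1−p)·(-8) ⟹ 4 + (-11)p = (-8) + 16p ⟹ p = 4/9.
Firm 1 indifferent between I and II: q·2 + (1−q)·(-5) = q·(-8) + (1−q)·6 ⟹ (-5) + 7q = 6 + (-14)q ⟹ q = 11/21.

p = 4/9, q = 11/21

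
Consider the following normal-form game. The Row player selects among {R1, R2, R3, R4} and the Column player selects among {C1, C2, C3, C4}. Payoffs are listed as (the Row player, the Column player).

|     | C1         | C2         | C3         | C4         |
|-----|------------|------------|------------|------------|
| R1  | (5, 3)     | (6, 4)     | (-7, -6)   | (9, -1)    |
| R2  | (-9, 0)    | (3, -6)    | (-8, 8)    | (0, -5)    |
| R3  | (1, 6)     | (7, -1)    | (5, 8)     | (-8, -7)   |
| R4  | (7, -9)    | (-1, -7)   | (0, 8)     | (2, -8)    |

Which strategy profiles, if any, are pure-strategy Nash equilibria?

(R3, C3)

A profile is a Nash equilibrium when each player is best-responding to the other.
The Row player's best responses — vs C1: R4 (payoff 7); vs C2: R3 (payoff 7); vs C3: R3 (payoff 5); vs C4: R1 (payoff 9).
The Column player's best responses — vs R1: C2 (payoff 4); vs R2: C3 (payoff 8); vs R3: C3 (payoff 8); vs R4: C3 (payoff 8).
The only mutual best response is (R3, C3); neither player gains by switching there.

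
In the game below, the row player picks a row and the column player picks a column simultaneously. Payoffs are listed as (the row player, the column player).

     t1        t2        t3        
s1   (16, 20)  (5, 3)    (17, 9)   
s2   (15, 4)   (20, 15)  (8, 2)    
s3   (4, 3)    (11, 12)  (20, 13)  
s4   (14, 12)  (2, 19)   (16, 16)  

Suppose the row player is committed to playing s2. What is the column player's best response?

With the row player fixed at s2, the column player's payoffs are: t1 → 4, t2 → 15, t3 → 2.
The maximum is 15, achieved by t2.

t2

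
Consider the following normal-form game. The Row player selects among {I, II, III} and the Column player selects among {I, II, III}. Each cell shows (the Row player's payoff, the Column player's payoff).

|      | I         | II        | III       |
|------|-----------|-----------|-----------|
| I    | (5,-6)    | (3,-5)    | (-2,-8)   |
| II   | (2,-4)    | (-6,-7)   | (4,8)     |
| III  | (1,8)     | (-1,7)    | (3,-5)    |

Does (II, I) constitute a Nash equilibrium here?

No

Holding the Column player at I: the Row player gets 2 from II but could get 5 by switching to I. The Row player has a profitable deviation.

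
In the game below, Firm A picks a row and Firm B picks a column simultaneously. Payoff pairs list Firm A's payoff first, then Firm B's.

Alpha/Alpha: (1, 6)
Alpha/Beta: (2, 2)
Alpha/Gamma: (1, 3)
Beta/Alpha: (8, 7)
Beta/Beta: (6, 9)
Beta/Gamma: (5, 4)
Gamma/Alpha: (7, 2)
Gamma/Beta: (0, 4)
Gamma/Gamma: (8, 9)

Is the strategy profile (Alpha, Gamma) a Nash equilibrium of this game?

No

Holding Firm B at Gamma: Firm A gets 1 from Alpha but could get 8 by switching to Gamma. Firm A has a profitable deviation.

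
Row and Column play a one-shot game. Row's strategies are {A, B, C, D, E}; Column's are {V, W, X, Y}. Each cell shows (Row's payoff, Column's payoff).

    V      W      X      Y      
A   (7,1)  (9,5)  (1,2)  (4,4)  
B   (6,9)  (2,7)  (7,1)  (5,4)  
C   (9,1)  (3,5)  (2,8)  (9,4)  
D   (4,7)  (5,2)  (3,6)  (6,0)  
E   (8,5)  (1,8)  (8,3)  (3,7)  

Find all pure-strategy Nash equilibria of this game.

A profile is a Nash equilibrium when each player is best-responding to the other.
Row's best responses — vs V: C (payoff 9); vs W: A (payoff 9); vs X: E (payoff 8); vs Y: C (payoff 9).
Column's best responses — vs A: W (payoff 5); vs B: V (payoff 9); vs C: X (payoff 8); vs D: V (payoff 7); vs E: W (payoff 8).
The only mutual best response is (A, W); neither player gains by switching there.

(A, W)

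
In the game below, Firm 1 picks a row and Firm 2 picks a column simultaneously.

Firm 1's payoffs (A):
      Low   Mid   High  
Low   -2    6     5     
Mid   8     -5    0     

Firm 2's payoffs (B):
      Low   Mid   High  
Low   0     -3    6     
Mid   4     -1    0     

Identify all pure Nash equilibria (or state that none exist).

A profile is a Nash equilibrium when each player is best-responding to the other.
Firm 1's best responses — vs Low: Mid (payoff 8); vs Mid: Low (payoff 6); vs High: Low (payoff 5).
Firm 2's best responses — vs Low: High (payoff 6); vs Mid: Low (payoff 4).
Mutual best responses occur at (Low, High) and (Mid, Low); at each, neither player gains by switching.

(Low, High) and (Mid, Low)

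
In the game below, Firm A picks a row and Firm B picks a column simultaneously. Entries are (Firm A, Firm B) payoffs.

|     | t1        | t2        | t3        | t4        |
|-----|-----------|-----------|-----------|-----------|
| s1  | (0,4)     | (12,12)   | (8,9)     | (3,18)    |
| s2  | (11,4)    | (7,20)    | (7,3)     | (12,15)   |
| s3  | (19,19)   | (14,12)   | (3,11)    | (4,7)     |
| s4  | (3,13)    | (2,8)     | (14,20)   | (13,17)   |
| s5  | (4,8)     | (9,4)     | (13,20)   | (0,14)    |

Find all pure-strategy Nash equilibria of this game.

Check mutual best responses: a cell is a NE iff neither player can gain by unilaterally deviating.
Firm A's best responses — vs t1: s3 (payoff 19); vs t2: s3 (payoff 14); vs t3: s4 (payoff 14); vs t4: s4 (payoff 13).
Firm B's best responses — vs s1: t4 (payoff 18); vs s2: t2 (payoff 20); vs s3: t1 (payoff 19); vs s4: t3 (payoff 20); vs s5: t3 (payoff 20).
Mutual best responses occur at (s3, t1) and (s4, t3); at each, neither player gains by switching.

(s3, t1) and (s4, t3)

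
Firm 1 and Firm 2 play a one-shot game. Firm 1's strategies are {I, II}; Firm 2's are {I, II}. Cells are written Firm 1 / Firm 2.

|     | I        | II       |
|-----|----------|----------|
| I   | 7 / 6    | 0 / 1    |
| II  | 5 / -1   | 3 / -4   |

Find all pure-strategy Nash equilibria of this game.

(I, I)

A profile is a Nash equilibrium when each player is best-responding to the other.
Firm 1's best responses — vs I: I (payoff 7); vs II: II (payoff 3).
Firm 2's best responses — vs I: I (payoff 6); vs II: I (payoff -1).
The only mutual best response is (I, I); neither player gains by switching there.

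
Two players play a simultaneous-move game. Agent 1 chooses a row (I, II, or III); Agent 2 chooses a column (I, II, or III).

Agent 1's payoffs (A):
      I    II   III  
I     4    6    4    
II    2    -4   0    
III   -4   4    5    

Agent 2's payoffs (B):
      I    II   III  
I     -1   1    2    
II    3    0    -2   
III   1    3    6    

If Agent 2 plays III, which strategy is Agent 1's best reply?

III

With Agent 2 fixed at III, Agent 1's payoffs are: I → 4, II → 0, III → 5.
The maximum is 5, achieved by III.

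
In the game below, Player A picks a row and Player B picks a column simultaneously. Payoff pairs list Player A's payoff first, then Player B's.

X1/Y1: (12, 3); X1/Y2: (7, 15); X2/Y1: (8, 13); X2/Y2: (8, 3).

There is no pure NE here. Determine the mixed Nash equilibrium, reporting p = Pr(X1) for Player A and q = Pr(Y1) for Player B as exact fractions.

Each player's mixing probability is pinned down by making the *other* player indifferent.
Player B indifferent between Y1 and Y2: p·3 + (1−p)·13 = p·15 + (1−p)·3 ⟹ 13 + (-10)p = 3 + 12p ⟹ p = 5/11.
Player A indifferent between X1 and X2: q·12 + (1−q)·7 = q·8 + (1−q)·8 ⟹ 7 + 5q = 8 + 0q ⟹ q = 1/5.

p = 5/11, q = 1/5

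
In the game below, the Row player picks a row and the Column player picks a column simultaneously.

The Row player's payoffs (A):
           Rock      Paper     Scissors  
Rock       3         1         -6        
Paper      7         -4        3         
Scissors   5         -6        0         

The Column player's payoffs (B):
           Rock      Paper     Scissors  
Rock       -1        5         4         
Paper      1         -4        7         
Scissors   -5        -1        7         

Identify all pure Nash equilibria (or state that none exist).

Check mutual best responses: a cell is a NE iff neither player can gain by unilaterally deviating.
The Row player's best responses — vs Rock: Paper (payoff 7); vs Paper: Rock (payoff 1); vs Scissors: Paper (payoff 3).
The Column player's best responses — vs Rock: Paper (payoff 5); vs Paper: Scissors (payoff 7); vs Scissors: Scissors (payoff 7).
Mutual best responses occur at (Rock, Paper) and (Paper, Scissors); at each, neither player gains by switching.

(Rock, Paper) and (Paper, Scissors)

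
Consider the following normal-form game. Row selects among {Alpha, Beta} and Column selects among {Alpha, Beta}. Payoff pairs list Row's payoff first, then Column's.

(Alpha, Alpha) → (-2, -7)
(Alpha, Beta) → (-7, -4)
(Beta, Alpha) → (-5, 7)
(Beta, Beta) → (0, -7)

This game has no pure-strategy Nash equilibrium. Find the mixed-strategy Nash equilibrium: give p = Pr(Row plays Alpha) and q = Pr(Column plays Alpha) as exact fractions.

In a mixed NE each player is indifferent between their pure strategies, so the opponent's mix sets the indifference.
Column indifferent between Alpha and Beta: p·(-7) + (1−p)·7 = p·(-4) + (1−p)·(-7) ⟹ 7 + (-14)p = (-7) + 3p ⟹ p = 14/17.
Row indifferent between Alpha and Beta: q·(-2) + (1−q)·(-7) = q·(-5) + (1−q)·0 ⟹ (-7) + 5q = 0 + (-5)q ⟹ q = 7/10.

p = 14/17, q = 7/10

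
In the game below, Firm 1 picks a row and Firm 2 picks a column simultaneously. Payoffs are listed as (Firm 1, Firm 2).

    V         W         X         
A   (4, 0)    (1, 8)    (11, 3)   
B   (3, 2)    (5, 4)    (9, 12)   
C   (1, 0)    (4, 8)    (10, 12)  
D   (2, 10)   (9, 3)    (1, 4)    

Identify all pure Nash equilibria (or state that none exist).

No pure-strategy Nash equilibrium

Find each player's best response to every opponent strategy; NE are the intersections.
Firm 1's best responses — vs V: A (payoff 4); vs W: D (payoff 9); vs X: A (payoff 11).
Firm 2's best responses — vs A: W (payoff 8); vs B: X (payoff 12); vs C: X (payoff 12); vs D: V (payoff 10).
No cell has both players best-responding. For instance, Firm 1's best reply to X is A, but against A Firm 2 prefers W over X.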